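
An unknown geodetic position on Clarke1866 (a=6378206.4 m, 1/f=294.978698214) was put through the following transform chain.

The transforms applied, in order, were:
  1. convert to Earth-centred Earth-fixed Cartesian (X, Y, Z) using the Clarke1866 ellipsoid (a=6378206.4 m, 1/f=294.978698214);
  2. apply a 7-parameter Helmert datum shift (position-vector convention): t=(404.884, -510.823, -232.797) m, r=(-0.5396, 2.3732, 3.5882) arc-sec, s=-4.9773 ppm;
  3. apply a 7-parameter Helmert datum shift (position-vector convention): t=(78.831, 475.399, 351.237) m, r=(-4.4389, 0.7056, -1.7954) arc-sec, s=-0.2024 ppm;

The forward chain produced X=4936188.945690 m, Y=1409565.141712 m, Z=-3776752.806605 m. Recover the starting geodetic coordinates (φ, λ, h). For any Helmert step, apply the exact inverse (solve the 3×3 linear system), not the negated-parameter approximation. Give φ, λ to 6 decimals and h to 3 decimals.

start: X=4936188.9457, Y=1409565.1417, Z=-3776752.8066 m
→ Helmert⁻¹: X=4936111.7682, Y=1409214.2773, Z=-3777057.5956
→ Helmert⁻¹: X=4935799.4275, Y=1409656.1336, Z=-3776783.1200
→ geod (Bowring, a=6378206.400): φ=-36.53013300°, λ=15.93925400°, h=2272.3450 m

φ=-36.530133°, λ=15.939254°, h=2272.345 m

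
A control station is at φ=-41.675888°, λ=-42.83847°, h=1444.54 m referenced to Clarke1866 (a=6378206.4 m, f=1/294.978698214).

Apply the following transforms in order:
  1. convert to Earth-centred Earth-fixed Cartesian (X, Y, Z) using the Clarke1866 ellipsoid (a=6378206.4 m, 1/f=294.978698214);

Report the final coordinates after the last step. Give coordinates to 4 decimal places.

start: φ=-41.675888°, λ=-42.838470°, h=1444.540 m
→ ECEF (a=6378206.400, f=1/294.978698214): X=3499343.0314, Y=-3244794.1833, Z=-4219543.6534

X=3499343.0314 m, Y=-3244794.1833 m, Z=-4219543.6534 m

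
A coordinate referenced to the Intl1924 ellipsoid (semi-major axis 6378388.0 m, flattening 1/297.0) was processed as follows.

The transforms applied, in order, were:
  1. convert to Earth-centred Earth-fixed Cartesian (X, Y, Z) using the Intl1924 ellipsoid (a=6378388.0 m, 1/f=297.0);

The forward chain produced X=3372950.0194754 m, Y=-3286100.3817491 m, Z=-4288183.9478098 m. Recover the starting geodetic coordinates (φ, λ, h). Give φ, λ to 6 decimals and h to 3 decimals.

start: X=3372950.0195, Y=-3286100.3817, Z=-4288183.9478 m
→ geod (Bowring, a=6378388.000): φ=-42.51419600°, λ=-44.25277100°, h=343.7720 m

φ=-42.514196°, λ=-44.252771°, h=343.772 m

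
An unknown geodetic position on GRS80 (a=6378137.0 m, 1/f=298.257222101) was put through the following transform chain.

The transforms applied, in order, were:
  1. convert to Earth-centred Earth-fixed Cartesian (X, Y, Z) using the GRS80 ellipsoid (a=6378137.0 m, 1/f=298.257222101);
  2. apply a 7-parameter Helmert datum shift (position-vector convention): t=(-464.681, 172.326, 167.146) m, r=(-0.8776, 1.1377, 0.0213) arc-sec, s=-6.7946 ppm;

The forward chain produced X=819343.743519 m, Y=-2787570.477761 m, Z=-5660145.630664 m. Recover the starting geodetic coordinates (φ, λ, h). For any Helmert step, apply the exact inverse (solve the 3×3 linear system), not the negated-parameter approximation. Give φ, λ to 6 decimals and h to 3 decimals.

start: X=819343.7435, Y=-2787570.4778, Z=-5660145.6307 m
→ Helmert⁻¹: X=819844.9279, Y=-2787737.7469, Z=-5660358.5755
→ geod (Bowring, a=6378137.000): φ=-62.98194400°, λ=-73.61193400°, h=1452.9860 m

φ=-62.981944°, λ=-73.611934°, h=1452.986 m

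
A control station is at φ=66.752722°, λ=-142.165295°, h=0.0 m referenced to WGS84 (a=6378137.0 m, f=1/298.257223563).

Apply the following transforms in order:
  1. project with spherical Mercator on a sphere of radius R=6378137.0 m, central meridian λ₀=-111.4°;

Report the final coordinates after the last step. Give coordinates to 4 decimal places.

E=-3424776.9735 m, N=10085964.6190 m

start: φ=66.752722°, λ=-142.165295°, h=0.000 m
→ merc (R=6378137.0, λ₀=-111.4°): E=-3424776.9735, N=10085964.6190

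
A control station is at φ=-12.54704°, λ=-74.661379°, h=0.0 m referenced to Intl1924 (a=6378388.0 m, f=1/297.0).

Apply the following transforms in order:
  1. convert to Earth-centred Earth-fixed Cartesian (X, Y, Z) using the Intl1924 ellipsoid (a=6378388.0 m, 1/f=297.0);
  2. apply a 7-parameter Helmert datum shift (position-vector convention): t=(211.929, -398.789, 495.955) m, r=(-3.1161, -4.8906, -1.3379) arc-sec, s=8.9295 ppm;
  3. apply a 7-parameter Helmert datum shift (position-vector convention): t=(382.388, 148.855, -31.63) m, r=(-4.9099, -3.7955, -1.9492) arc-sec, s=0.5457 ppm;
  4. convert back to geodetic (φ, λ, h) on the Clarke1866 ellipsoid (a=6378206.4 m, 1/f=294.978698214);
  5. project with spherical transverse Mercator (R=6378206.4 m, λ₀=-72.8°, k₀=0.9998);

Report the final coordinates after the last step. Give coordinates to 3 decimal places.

E=-201809.256 m, N=-1396383.282 m

start: φ=-12.547040°, λ=-74.661379°, h=0.000 m
→ ECEF (a=6378388.000, f=1/297.0): X=1647198.1984, Y=-6005235.5352, Z=-1376551.0464
→ Helmert 7p (PV): X=1647418.5226, Y=-6005719.4284, Z=-1375937.6038
→ Helmert 7p (PV): X=1647770.3744, Y=-6005622.1715, Z=-1375796.7109
→ geod (Bowring, a=6378206.400): φ=-12.53991491°, λ=-74.65724326°, h=536.3844 m
→ tm (R=6378206.4, λ₀=-72.8°): E=-201809.2564, N=-1396383.2825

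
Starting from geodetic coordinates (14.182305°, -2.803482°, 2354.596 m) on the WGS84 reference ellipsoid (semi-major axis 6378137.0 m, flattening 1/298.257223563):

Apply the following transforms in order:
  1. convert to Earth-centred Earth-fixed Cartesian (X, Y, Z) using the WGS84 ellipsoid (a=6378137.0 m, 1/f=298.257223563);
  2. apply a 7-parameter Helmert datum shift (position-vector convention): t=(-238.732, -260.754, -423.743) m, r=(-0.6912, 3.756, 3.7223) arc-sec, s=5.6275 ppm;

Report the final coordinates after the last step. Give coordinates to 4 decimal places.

X=6179688.5243 m, Y=-302767.7091 m, Z=1552595.5115 m

start: φ=14.182305°, λ=-2.803482°, h=2354.596 m
→ ECEF (a=6378137.000, f=1/298.257223563): X=6179858.7361, Y=-302621.9804, Z=1553122.0336
→ Helmert 7p (PV): X=6179688.5243, Y=-302767.7091, Z=1552595.5115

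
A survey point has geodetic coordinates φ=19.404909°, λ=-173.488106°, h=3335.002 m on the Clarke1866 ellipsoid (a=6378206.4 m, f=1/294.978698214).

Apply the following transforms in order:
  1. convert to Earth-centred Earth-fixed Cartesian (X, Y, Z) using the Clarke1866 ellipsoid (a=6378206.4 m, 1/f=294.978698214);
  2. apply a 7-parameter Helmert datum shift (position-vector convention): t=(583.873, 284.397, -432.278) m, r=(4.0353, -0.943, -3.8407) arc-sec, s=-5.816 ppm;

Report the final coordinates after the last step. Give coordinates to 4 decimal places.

X=-5981837.8585 m, Y=-682511.7702 m, Z=2106173.7026 m

start: φ=19.404909°, λ=-173.488106°, h=3335.002 m
→ ECEF (a=6378206.400, f=1/294.978698214): X=-5982434.1790, Y=-682870.3188, Z=2106658.9426
→ Helmert 7p (PV): X=-5981837.8585, Y=-682511.7702, Z=2106173.7026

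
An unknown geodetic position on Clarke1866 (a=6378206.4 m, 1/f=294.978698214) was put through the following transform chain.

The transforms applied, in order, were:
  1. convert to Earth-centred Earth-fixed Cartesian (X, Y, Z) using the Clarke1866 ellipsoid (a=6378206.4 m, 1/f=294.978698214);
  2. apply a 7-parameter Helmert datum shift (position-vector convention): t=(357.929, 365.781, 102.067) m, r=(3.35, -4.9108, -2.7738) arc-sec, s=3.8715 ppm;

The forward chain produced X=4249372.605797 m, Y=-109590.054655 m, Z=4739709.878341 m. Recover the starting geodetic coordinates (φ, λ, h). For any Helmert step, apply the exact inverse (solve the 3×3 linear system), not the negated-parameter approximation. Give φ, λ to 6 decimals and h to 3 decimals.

start: X=4249372.6058, Y=-109590.0547, Z=4739709.8783 m
→ Helmert⁻¹: X=4249112.5425, Y=-109821.2936, Z=4739490.0818
→ geod (Bowring, a=6378206.400): φ=48.30653800°, λ=-1.48052000°, h=105.3460 m

φ=48.306538°, λ=-1.480520°, h=105.346 m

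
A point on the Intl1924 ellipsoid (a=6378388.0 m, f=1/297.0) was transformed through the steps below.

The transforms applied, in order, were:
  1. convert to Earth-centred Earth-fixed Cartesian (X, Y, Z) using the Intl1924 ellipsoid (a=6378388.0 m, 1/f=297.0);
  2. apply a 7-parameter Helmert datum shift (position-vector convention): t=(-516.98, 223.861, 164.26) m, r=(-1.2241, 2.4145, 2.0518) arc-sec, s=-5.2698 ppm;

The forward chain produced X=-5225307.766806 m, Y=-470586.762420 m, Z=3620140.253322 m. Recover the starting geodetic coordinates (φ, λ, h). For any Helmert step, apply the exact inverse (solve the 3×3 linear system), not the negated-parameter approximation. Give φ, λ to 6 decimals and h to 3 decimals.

φ=34.787737°, λ=-174.851310°, h=2318.291 m

start: X=-5225307.7668, Y=-470586.7624, Z=3620140.2533 m
→ Helmert⁻¹: X=-5224865.3779, Y=-470782.6135, Z=3619931.1147
→ geod (Bowring, a=6378388.000): φ=34.78773700°, λ=-174.85131000°, h=2318.2910 m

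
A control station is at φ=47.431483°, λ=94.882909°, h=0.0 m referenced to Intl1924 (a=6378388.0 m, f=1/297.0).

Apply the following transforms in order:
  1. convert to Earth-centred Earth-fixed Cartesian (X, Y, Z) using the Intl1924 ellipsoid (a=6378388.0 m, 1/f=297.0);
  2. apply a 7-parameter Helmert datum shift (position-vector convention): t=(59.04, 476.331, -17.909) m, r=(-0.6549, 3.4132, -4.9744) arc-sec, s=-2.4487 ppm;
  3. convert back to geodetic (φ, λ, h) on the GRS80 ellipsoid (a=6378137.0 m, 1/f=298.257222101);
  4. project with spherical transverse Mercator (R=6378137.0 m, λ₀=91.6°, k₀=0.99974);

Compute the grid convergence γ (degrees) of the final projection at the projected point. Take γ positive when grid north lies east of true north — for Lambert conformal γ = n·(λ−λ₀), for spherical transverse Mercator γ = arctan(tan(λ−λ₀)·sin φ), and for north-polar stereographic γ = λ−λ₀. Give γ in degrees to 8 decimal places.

2.41605520

start: φ=47.431483°, λ=94.882909°, h=0.000 m
→ ECEF (a=6378388.000, f=1/297.0): X=-367945.7250, Y=4306996.9132, Z=4674434.7456
→ Helmert 7p (PV): X=-367704.5635, Y=4307486.4127, Z=4674397.8041
→ geod (Bowring, a=6378137.000): φ=47.42734463°, λ=94.87917222°, h=490.3801 m
→ into tm (λ₀=91.6°): φ=47.42734463°, λ−λ₀=3.27917222°
convergence γ = 2.41605520°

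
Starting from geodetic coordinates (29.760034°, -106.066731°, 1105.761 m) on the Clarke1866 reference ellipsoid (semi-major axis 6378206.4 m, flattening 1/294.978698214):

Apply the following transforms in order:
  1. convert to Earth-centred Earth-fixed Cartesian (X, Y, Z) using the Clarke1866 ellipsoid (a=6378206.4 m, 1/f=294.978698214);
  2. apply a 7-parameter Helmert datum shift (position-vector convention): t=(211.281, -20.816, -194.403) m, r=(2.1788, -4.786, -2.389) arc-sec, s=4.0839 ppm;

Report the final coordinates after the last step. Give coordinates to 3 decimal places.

start: φ=29.760034°, λ=-106.066731°, h=1105.761 m
→ ECEF (a=6378206.400, f=1/294.978698214): X=-1533946.1709, Y=-5326086.4707, Z=3147685.9890
→ Helmert 7p (PV): X=-1533875.8790, Y=-5326144.5209, Z=3147412.5879

X=-1533875.879 m, Y=-5326144.521 m, Z=3147412.588 m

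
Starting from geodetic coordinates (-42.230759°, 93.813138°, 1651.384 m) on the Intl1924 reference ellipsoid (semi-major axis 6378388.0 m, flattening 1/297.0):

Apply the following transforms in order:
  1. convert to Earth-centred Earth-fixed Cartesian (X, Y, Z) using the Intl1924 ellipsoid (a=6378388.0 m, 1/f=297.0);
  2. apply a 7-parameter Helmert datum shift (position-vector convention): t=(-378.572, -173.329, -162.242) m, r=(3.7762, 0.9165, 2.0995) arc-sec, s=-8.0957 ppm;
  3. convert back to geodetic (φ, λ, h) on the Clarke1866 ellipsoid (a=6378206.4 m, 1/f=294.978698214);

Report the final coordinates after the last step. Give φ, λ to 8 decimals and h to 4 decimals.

start: φ=-42.230759°, λ=93.813138°, h=1651.384 m
→ ECEF (a=6378388.000, f=1/297.0): X=-314640.8083, Y=4720775.0991, Z=-4265800.9160
→ Helmert 7p (PV): X=-315083.8380, Y=4720638.4451, Z=-4265840.8003
→ geod (Bowring, a=6378206.400): φ=-42.23298361°, λ=93.81860142°, h=1846.7446 m

φ=-42.23298361°, λ=93.81860142°, h=1846.7446 m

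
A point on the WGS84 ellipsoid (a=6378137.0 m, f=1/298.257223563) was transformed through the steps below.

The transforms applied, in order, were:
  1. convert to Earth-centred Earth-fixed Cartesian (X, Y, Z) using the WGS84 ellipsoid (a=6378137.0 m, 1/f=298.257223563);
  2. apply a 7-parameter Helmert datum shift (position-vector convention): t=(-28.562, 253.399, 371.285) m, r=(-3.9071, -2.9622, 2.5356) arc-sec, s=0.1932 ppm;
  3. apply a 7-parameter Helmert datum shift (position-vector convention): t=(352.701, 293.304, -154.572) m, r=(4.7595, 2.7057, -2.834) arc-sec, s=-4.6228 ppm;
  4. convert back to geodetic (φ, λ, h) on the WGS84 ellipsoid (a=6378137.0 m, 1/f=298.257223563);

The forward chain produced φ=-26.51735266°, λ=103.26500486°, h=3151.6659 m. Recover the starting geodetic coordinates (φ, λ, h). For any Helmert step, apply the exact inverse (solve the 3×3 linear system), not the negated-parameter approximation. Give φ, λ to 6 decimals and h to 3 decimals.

φ=-26.521160°, λ=103.269571°, h=2867.181 m

start: φ=-26.517353°, λ=103.265005°, h=3151.666 m
→ ECEF (a=6378137.000, f=1/298.257223563): X=-1311057.9013, Y=5561335.2694, Z=-2831872.4720
→ Helmert⁻¹: X=-1311455.9231, Y=5560984.3095, Z=-2831876.5117
→ Helmert⁻¹: X=-1311399.4217, Y=5560799.6036, Z=-2832123.0828
→ geod (Bowring, a=6378137.000): φ=-26.52116000°, λ=103.26957100°, h=2867.1810 m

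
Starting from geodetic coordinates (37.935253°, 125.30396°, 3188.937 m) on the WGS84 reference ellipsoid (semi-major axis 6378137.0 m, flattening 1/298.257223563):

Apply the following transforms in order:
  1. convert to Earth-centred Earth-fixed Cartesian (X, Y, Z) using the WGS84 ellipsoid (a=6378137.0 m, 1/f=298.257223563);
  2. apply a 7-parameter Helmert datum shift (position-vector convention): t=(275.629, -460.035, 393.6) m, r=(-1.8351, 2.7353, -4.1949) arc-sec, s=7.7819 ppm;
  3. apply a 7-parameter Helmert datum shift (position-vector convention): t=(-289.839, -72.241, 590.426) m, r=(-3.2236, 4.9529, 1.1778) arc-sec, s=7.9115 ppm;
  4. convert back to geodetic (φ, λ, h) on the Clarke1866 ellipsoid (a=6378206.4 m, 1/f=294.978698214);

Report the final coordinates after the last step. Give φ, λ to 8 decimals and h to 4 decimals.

φ=37.94676108°, λ=125.30477286°, h=3578.2630 m

start: φ=37.935253°, λ=125.303960°, h=3188.937 m
→ ECEF (a=6378137.000, f=1/298.257223563): X=-2912320.1986, Y=4112614.5822, Z=3901738.7775
→ Helmert 7p (PV): X=-2911931.8505, Y=4112280.4941, Z=3902164.7719
→ Helmert 7p (PV): X=-2912174.5083, Y=4112285.1450, Z=3902791.7236
→ geod (Bowring, a=6378206.400): φ=37.94676108°, λ=125.30477286°, h=3578.2630 m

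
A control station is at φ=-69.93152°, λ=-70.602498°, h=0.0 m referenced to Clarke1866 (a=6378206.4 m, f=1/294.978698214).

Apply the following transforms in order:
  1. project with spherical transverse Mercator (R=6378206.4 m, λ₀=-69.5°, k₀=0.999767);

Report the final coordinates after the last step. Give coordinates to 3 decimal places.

E=-42102.436 m, N=-7783392.529 m

start: φ=-69.931520°, λ=-70.602498°, h=0.000 m
→ tm (R=6378206.4, λ₀=-69.5°): E=-42102.4360, N=-7783392.5295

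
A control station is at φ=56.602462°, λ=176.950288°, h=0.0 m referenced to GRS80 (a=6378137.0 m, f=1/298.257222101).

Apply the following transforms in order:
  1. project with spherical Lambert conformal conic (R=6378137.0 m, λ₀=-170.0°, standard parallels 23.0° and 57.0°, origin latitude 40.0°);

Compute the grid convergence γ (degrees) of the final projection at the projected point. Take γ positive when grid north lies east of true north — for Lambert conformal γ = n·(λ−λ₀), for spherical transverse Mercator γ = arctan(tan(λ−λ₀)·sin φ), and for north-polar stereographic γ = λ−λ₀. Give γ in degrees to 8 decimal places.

start: φ=56.602462°, λ=176.950288°, h=0.000 m
→ into lcc (λ₀=-170.0°): φ=56.60246200°, λ−λ₀=-13.04971200°
convergence γ = -8.51787567°

-8.51787567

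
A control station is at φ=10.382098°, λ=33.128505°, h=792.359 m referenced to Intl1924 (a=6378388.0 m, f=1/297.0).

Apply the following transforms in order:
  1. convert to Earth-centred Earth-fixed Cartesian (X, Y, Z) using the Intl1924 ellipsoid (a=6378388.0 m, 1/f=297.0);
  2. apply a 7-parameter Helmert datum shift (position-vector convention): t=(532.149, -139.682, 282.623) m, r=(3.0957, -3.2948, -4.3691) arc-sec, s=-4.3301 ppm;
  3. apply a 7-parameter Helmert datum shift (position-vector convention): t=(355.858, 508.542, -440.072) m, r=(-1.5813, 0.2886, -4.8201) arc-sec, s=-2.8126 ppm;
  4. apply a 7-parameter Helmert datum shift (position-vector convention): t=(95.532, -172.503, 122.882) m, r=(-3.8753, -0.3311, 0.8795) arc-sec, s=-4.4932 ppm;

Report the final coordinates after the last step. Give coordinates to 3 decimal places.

X=5256376.850 m, Y=3429594.302 m, Z=1141998.836 m

start: φ=10.382098°, λ=33.128505°, h=792.359 m
→ ECEF (a=6378388.000, f=1/297.0): X=5255334.7828, Y=3429636.5062, Z=1142000.9168
→ Helmert 7p (PV): X=5255898.5801, Y=3429353.5160, Z=1142414.0143
→ Helmert 7p (PV): X=5256321.3924, Y=3429738.3486, Z=1141937.0847
→ Helmert 7p (PV): X=5256376.8496, Y=3429594.3023, Z=1141998.8357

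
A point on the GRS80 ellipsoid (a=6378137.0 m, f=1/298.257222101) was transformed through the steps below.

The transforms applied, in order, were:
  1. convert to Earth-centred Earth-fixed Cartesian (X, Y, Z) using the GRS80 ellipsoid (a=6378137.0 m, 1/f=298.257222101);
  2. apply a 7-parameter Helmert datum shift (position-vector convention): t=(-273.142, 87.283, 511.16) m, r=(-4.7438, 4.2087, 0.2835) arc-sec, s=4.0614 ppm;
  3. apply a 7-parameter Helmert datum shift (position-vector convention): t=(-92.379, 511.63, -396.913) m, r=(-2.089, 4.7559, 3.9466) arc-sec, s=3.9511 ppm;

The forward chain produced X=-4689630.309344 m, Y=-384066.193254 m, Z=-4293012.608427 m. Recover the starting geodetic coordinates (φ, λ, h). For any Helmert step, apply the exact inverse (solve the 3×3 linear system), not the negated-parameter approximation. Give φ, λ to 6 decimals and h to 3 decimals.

φ=-42.573413°, λ=-175.313185°, h=865.157 m

start: X=-4689630.3093, Y=-384066.1933, Z=-4293012.6084 m
→ Helmert⁻¹: X=-4689427.7793, Y=-384443.1023, Z=-4292710.7538
→ Helmert⁻¹: X=-4689048.5190, Y=-384423.6387, Z=-4293308.9956
→ geod (Bowring, a=6378137.000): φ=-42.57341300°, λ=-175.31318500°, h=865.1570 m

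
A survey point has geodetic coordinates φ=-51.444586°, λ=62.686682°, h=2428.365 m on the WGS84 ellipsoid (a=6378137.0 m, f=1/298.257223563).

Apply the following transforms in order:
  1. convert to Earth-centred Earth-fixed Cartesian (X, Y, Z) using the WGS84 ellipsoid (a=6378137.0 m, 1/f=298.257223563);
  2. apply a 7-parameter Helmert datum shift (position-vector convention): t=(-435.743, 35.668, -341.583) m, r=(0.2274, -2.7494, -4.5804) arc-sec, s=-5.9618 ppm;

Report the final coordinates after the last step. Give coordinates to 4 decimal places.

start: φ=-51.444586°, λ=62.686682°, h=2428.365 m
→ ECEF (a=6378137.000, f=1/298.257223563): X=1828534.7239, Y=3540701.5414, Z=-4966421.1851
→ Helmert 7p (PV): X=1828232.9047, Y=3540680.9707, Z=-4966704.8825

X=1828232.9047 m, Y=3540680.9707 m, Z=-4966704.8825 m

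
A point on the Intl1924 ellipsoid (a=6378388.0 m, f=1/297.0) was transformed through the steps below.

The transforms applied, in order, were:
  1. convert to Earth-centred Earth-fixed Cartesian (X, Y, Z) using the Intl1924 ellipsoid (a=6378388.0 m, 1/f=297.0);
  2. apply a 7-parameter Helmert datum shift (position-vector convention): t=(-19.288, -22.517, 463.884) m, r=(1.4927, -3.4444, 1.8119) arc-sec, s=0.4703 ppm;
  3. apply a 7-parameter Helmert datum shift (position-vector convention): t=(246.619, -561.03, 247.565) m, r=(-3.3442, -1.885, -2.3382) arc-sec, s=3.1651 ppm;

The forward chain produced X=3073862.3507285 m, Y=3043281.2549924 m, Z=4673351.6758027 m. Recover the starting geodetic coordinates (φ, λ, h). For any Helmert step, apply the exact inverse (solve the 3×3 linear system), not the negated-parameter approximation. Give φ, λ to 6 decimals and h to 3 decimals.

start: X=3073862.3507, Y=3043281.2550, Z=4673351.6758 m
→ Helmert⁻¹: X=3073614.2056, Y=3043791.7274, Z=4673110.5805
→ Helmert⁻¹: X=3073736.8129, Y=3043819.6267, Z=4672571.1433
→ geod (Bowring, a=6378388.000): φ=47.39940000°, λ=44.71980400°, h=747.4050 m

φ=47.399400°, λ=44.719804°, h=747.405 m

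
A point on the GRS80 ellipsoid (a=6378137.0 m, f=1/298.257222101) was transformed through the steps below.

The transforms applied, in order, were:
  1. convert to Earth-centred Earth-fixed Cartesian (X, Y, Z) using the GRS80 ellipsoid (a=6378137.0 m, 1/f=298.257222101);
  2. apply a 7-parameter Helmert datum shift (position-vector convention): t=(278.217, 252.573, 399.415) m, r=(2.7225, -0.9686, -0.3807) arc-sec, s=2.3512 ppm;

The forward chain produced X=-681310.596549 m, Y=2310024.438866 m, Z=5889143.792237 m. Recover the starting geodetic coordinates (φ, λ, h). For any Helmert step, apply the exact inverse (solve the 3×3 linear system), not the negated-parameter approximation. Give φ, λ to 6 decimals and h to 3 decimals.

φ=67.891412°, λ=106.439714°, h=2329.125 m

start: X=-681310.5965, Y=2310024.4389, Z=5889143.7922 m
→ Helmert⁻¹: X=-681563.8215, Y=2309842.9025, Z=5888703.2445
→ geod (Bowring, a=6378137.000): φ=67.89141200°, λ=106.43971400°, h=2329.1250 m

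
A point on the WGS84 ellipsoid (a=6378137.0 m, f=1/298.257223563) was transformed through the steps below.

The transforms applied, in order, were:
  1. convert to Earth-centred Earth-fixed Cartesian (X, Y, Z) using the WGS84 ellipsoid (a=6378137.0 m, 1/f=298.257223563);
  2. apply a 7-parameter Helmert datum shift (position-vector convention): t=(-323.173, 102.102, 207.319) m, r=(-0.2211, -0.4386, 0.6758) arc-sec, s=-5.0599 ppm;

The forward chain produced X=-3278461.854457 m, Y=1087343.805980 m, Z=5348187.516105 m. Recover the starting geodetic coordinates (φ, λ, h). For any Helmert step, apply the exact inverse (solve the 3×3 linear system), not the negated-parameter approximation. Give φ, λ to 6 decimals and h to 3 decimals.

φ=57.320743°, λ=161.651001°, h=3261.684 m

start: X=-3278461.8545, Y=1087343.8060, Z=5348187.5161 m
→ Helmert⁻¹: X=-3278140.3344, Y=1087252.2131, Z=5348015.3936
→ geod (Bowring, a=6378137.000): φ=57.32074300°, λ=161.65100100°, h=3261.6840 m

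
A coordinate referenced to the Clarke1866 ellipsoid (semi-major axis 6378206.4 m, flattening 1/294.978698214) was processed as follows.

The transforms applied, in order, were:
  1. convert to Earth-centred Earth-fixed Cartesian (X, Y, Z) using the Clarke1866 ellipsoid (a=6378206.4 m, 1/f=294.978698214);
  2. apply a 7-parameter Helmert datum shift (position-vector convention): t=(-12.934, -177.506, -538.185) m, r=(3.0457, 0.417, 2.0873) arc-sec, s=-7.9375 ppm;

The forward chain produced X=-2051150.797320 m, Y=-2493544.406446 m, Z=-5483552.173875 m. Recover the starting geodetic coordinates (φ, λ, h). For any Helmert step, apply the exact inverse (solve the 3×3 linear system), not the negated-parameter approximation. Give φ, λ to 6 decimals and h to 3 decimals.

start: X=-2051150.7973, Y=-2493544.4064, Z=-5483552.1739 m
→ Helmert⁻¹: X=-2051168.2919, Y=-2493446.8971, Z=-5483024.8393
→ geod (Bowring, a=6378206.400): φ=-59.67789700°, λ=-129.44152100°, h=898.3860 m

φ=-59.677897°, λ=-129.441521°, h=898.386 m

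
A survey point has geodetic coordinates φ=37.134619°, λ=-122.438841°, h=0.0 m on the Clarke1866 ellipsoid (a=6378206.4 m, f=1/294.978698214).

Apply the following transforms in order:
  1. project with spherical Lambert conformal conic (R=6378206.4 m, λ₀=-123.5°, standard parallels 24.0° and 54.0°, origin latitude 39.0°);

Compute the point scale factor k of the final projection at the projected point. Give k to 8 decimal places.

0.96659741

start: φ=37.134619°, λ=-122.438841°, h=0.000 m
→ into lcc (λ₀=-123.5°): φ=37.13461900°, λ−λ₀=1.06115900°
scale k = 0.96659741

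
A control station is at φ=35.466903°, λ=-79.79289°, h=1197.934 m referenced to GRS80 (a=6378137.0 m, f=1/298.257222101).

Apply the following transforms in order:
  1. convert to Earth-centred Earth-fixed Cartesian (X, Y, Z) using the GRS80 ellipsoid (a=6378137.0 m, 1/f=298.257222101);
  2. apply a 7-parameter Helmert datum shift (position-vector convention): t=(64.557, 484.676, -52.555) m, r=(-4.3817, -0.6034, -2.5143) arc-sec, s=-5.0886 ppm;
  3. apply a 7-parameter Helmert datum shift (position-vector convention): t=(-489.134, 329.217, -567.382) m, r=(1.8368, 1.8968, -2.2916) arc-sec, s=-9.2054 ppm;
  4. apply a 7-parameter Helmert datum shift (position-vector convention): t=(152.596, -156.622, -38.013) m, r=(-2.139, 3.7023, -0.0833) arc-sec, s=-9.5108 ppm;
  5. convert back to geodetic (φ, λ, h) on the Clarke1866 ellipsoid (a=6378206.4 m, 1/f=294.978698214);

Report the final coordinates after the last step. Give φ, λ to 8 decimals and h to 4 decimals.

φ=35.46877399°, λ=-79.79478438°, h=109.2980 m

start: φ=35.466903°, λ=-79.792890°, h=1197.934 m
→ ECEF (a=6378137.000, f=1/298.257222101): X=921744.7977, Y=-5119197.2180, Z=3680872.9343
→ Helmert 7p (PV): X=921731.4954, Y=-5118619.5354, Z=3680913.0922
→ Helmert 7p (PV): X=921210.8584, Y=-5118286.2183, Z=3680257.7686
→ Helmert 7p (PV): X=921418.6832, Y=-5118356.3688, Z=3680221.2955
→ geod (Bowring, a=6378206.400): φ=35.46877399°, λ=-79.79478438°, h=109.2980 m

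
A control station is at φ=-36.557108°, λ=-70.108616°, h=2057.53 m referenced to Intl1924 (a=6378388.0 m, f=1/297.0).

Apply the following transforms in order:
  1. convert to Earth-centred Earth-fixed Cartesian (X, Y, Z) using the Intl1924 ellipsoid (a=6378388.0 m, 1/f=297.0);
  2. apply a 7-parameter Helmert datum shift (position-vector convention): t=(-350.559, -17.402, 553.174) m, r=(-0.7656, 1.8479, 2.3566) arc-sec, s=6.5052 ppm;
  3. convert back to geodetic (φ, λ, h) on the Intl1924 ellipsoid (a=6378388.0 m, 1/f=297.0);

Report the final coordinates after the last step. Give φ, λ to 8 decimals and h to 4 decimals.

start: φ=-36.557108°, λ=-70.108616°, h=2057.530 m
→ ECEF (a=6378388.000, f=1/297.0): X=1745864.1079, Y=-4825163.3315, Z=-3779312.4667
→ Helmert 7p (PV): X=1745546.1759, Y=-4825206.2032, Z=-3778781.6092
→ geod (Bowring, a=6378388.000): φ=-36.55363052°, λ=-70.11211713°, h=1686.8497 m

φ=-36.55363052°, λ=-70.11211713°, h=1686.8497 m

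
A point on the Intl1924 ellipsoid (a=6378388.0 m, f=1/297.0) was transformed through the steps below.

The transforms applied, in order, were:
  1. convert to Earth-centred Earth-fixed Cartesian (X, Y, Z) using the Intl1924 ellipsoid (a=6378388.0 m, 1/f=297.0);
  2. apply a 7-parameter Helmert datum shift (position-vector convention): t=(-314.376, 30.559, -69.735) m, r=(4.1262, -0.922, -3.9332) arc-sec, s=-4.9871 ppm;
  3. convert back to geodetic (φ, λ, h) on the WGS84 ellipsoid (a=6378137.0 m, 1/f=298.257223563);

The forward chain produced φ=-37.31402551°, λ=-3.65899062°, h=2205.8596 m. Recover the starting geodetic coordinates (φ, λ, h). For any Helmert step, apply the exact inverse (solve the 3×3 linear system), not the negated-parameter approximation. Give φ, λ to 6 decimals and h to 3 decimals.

start: φ=-37.314026°, λ=-3.658991°, h=2205.860 m
→ ECEF (a=6378137.000, f=1/298.257223563): X=5070340.8879, Y=-324240.1385, Z=-3846505.7341
→ Helmert⁻¹: X=5070669.5414, Y=-324252.5699, Z=-3846471.3611
→ geod (Bowring, a=6378388.000): φ=-37.31277700°, λ=-3.65889400°, h=2229.0120 m

φ=-37.312777°, λ=-3.658894°, h=2229.012 m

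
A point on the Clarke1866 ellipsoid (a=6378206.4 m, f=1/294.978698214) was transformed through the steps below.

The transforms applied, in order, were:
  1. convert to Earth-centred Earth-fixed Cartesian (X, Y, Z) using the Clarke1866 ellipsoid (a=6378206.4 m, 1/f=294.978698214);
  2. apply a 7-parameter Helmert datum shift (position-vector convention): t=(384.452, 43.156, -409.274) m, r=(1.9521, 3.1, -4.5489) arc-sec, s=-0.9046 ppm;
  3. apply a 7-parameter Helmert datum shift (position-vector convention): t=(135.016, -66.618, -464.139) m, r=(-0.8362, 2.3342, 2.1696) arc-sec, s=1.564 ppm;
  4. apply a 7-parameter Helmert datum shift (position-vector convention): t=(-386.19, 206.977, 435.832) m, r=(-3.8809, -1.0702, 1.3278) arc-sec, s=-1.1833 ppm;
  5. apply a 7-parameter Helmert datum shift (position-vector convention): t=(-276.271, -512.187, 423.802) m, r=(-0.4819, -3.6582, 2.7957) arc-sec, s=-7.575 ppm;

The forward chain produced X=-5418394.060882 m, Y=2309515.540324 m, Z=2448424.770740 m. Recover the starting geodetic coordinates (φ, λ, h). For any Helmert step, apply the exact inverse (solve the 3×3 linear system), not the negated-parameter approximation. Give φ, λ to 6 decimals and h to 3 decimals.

start: X=-5418394.0609, Y=2309515.5403, Z=2448424.7707 m
→ Helmert⁻¹: X=-5418084.1028, Y=2310112.9427, Z=2448121.0018
→ Helmert⁻¹: X=-5417676.7538, Y=2309897.5196, Z=2447759.6367
→ Helmert⁻¹: X=-5417806.7032, Y=2310007.5872, Z=2448168.0008
→ Helmert⁻¹: X=-5418283.7964, Y=2309870.2002, Z=2448476.1964
→ geod (Bowring, a=6378206.400): φ=22.71050700°, λ=156.91094900°, h=3734.2250 m

φ=22.710507°, λ=156.910949°, h=3734.225 m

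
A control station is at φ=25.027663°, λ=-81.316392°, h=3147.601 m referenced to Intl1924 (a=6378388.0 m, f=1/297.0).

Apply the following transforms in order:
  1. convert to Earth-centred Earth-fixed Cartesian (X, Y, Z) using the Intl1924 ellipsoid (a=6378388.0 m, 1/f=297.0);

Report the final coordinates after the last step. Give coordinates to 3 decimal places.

X=873530.495 m, Y=-5719490.618 m, Z=2683218.928 m

start: φ=25.027663°, λ=-81.316392°, h=3147.601 m
→ ECEF (a=6378388.000, f=1/297.0): X=873530.4946, Y=-5719490.6179, Z=2683218.9276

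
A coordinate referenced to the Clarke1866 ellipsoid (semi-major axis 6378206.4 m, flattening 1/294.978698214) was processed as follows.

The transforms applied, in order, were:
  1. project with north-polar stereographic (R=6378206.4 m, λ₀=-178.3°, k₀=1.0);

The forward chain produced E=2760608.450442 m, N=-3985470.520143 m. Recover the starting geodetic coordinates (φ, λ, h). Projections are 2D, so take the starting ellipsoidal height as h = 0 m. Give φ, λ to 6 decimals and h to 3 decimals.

φ=48.380516°, λ=-143.590888°, h=0.000 m

start: E=2760608.4504, N=-3985470.5201 m
→ stereo⁻¹: φ=48.38051600°, λ=-143.59088800°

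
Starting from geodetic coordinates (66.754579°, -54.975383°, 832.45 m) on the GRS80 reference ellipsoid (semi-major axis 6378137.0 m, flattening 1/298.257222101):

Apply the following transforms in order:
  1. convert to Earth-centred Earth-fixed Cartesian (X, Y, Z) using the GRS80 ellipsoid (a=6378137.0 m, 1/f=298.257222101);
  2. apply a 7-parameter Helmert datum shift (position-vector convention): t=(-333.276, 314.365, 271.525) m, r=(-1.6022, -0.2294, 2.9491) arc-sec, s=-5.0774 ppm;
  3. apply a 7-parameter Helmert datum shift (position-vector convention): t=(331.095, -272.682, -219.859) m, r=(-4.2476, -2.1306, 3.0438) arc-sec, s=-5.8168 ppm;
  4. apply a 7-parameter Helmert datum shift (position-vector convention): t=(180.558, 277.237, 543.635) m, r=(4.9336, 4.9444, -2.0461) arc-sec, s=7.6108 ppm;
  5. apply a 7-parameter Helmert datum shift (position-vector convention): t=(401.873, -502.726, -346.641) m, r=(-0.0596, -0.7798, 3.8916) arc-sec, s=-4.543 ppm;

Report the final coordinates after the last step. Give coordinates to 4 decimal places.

start: φ=66.754579°, λ=-54.975383°, h=832.450 m
→ ECEF (a=6378137.000, f=1/298.257222101): X=1449016.4876, Y=-2067518.8112, Z=5838430.2288
→ Helmert 7p (PV): X=1448698.9216, Y=-2067127.8804, Z=5838689.7811
→ Helmert 7p (PV): X=1448991.7837, Y=-2067246.9252, Z=5838493.4918
→ Helmert 7p (PV): X=1449302.8193, Y=-2067139.4460, Z=5838997.3818
→ Helmert 7p (PV): X=1449715.0340, Y=-2067603.7499, Z=5838630.2907

X=1449715.0340 m, Y=-2067603.7499 m, Z=5838630.2907 m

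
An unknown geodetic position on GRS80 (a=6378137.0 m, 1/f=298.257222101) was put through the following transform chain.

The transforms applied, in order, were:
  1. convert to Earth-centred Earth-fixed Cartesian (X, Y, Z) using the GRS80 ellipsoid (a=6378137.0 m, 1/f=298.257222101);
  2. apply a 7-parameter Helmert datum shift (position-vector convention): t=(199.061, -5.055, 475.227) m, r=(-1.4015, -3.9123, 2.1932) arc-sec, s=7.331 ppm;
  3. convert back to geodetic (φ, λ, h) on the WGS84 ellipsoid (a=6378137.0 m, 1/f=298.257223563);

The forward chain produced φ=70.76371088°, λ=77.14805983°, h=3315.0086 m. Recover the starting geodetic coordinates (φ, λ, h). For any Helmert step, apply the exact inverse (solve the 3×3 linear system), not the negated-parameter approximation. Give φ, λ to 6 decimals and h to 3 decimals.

start: φ=70.763711°, λ=77.148060°, h=3315.009 m
→ ECEF (a=6378137.000, f=1/298.257223563): X=469056.9325, Y=2055933.2191, Z=6002777.2077
→ Helmert⁻¹: X=468990.1415, Y=2055877.4320, Z=6002263.0516
→ geod (Bowring, a=6378137.000): φ=70.76277900°, λ=77.14949200°, h=2806.7460 m

φ=70.762779°, λ=77.149492°, h=2806.746 m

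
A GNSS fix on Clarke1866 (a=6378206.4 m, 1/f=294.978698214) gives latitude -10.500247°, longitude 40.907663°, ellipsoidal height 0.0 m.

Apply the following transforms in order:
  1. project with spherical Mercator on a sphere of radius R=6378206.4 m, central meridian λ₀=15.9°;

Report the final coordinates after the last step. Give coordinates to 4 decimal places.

start: φ=-10.500247°, λ=40.907663°, h=0.000 m
→ merc (R=6378206.4, λ₀=15.9°): E=2783870.6018, N=-1175493.3631

E=2783870.6018 m, N=-1175493.3631 m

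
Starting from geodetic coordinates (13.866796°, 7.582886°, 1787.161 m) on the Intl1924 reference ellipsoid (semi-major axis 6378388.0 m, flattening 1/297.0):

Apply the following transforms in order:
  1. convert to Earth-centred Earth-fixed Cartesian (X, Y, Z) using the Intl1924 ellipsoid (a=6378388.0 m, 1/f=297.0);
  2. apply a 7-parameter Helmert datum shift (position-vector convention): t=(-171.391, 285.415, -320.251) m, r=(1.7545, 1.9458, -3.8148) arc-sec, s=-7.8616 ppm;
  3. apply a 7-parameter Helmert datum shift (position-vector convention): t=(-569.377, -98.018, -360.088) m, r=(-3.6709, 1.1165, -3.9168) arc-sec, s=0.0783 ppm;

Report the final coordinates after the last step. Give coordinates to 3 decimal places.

start: φ=13.866796°, λ=7.582886°, h=1787.161 m
→ ECEF (a=6378388.000, f=1/297.0): X=6141245.3411, Y=817550.1305, Z=1519124.0148
→ Helmert 7p (PV): X=6141055.1208, Y=817702.6171, Z=1518740.8421
→ Helmert 7p (PV): X=6140509.9730, Y=817515.0786, Z=1518333.0791

X=6140509.973 m, Y=817515.079 m, Z=1518333.079 m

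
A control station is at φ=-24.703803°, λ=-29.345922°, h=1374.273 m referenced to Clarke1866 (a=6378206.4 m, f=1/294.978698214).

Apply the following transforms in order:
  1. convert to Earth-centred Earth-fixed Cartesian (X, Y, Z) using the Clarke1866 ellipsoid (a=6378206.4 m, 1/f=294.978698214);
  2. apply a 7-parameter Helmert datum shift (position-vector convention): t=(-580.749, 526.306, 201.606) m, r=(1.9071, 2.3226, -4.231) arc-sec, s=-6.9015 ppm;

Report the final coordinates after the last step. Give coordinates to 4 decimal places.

start: φ=-24.703803°, λ=-29.345922°, h=1374.273 m
→ ECEF (a=6378206.400, f=1/294.978698214): X=5054986.4576, Y=-2842055.9093, Z=-2649725.1102
→ Helmert 7p (PV): X=5054282.6880, Y=-2841589.1795, Z=-2649588.4145

X=5054282.6880 m, Y=-2841589.1795 m, Z=-2649588.4145 m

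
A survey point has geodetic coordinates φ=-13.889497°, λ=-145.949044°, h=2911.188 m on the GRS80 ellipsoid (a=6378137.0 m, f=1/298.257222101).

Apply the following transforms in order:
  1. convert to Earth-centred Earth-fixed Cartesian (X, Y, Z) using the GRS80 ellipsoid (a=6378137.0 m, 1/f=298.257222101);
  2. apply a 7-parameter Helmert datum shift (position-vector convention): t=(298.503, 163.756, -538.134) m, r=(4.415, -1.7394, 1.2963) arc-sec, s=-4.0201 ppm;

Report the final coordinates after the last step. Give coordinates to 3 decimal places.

start: φ=-13.889497°, λ=-145.949044°, h=2911.188 m
→ ECEF (a=6378137.000, f=1/298.257222101): X=-5133355.0977, Y=-3469138.1306, Z=-1521815.0594
→ Helmert 7p (PV): X=-5133001.3227, Y=-3468960.1158, Z=-1522464.6192

X=-5133001.323 m, Y=-3468960.116 m, Z=-1522464.619 m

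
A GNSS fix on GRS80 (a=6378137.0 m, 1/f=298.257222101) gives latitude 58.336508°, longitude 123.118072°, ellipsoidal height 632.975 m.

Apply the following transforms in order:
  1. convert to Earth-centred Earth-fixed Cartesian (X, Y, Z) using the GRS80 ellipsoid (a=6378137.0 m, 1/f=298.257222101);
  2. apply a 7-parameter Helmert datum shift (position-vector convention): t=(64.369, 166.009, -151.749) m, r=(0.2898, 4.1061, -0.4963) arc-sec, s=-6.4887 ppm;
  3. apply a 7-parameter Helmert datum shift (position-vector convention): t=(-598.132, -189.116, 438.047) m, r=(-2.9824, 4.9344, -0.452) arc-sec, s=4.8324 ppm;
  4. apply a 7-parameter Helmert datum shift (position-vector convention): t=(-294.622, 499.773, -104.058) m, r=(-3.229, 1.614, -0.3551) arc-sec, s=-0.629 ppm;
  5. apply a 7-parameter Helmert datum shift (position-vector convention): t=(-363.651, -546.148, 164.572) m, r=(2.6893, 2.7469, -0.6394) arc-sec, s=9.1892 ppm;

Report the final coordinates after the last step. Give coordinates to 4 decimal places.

start: φ=58.336508°, λ=123.118072°, h=632.975 m
→ ECEF (a=6378137.000, f=1/298.257222101): X=-1833906.6094, Y=2811268.3910, Z=5406044.6435
→ Helmert 7p (PV): X=-1833715.9594, Y=2811412.9757, Z=5405898.2733
→ Helmert 7p (PV): X=-1834187.4678, Y=2811319.6286, Z=5406365.6607
→ Helmert 7p (PV): X=-1834433.7920, Y=2811905.4256, Z=5406228.5443
→ Helmert 7p (PV): X=-1834733.5860, Y=2811320.3158, Z=5406503.8874

X=-1834733.5860 m, Y=2811320.3158 m, Z=5406503.8874 m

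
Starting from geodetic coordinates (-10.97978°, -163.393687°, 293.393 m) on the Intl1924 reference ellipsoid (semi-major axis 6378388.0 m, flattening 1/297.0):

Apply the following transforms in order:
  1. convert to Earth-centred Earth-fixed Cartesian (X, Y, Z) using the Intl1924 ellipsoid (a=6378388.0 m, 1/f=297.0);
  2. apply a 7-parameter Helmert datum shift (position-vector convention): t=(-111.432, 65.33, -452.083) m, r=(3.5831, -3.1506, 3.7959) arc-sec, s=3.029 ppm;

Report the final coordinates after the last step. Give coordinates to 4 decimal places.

start: φ=-10.979780°, λ=-163.393687°, h=293.393 m
→ ECEF (a=6378388.000, f=1/297.0): X=-6001470.2957, Y=-1789836.0480, Z=-1206880.1668
→ Helmert 7p (PV): X=-6001548.5330, Y=-1789865.6198, Z=-1207458.6674

X=-6001548.5330 m, Y=-1789865.6198 m, Z=-1207458.6674 m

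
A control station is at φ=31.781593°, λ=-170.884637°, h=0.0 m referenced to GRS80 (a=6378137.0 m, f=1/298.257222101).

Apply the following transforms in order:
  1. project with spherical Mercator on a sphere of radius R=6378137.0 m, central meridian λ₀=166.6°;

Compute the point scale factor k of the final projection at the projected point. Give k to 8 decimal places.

1.17638486

start: φ=31.781593°, λ=-170.884637°, h=0.000 m
→ into merc (λ₀=166.6°): φ=31.78159300°, λ−λ₀=22.51536300°
scale k = 1.17638486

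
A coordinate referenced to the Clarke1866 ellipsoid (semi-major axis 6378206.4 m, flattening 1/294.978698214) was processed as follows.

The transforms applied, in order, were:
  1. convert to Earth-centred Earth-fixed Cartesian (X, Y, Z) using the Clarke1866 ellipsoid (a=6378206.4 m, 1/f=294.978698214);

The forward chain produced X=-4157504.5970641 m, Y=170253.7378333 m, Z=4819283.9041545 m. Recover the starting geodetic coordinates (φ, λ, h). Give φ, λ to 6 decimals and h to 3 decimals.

start: X=-4157504.5971, Y=170253.7378, Z=4819283.9042 m
→ geod (Bowring, a=6378206.400): φ=49.38489400°, λ=177.65499400°, h=1258.5870 m

φ=49.384894°, λ=177.654994°, h=1258.587 m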